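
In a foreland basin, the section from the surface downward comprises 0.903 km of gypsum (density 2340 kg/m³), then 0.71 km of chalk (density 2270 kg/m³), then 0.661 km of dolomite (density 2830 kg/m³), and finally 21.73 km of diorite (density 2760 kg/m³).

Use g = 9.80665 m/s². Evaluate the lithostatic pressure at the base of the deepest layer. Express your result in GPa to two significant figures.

0.64 GPa

gypsum: 2340 kg/m³ × 9.80665 m/s² × 903 m = 2.072×10^7 Pa = 0.02072 GPa
chalk: 2270 kg/m³ × 9.80665 m/s² × 710 m = 1.581×10^7 Pa = 0.01581 GPa
dolomite: 2830 kg/m³ × 9.80665 m/s² × 661 m = 1.834×10^7 Pa = 0.01834 GPa
diorite: 2760 kg/m³ × 9.80665 m/s² × 21730 m = 5.882×10^8 Pa = 0.5882 GPa
Total = 0.02072 + 0.01581 + 0.01834 + 0.5882 = 0.64302 GPa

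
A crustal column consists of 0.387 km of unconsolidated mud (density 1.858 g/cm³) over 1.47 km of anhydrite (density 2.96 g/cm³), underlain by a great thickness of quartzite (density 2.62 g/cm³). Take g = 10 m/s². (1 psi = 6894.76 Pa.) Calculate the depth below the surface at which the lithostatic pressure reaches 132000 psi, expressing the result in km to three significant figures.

34.7 km

Pressure at base of upper layers: 1858×10×387 + 2960×10×1470 = 5.070×10^7 Pa = 7354 psi
Remaining pressure to be supplied by quartzite: 9.101×10^8 − 5.070×10^7 = 8.594×10^8 Pa
Additional depth in quartzite = 8.594×10^8 Pa / (2620 kg/m³ × 10 m/s²) = 32802 m
Total depth = 1857 m + 32802 m = 34659 m
= 34.659 km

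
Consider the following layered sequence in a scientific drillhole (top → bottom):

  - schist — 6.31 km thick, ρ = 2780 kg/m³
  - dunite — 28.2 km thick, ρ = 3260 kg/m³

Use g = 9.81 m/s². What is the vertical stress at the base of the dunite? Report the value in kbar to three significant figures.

schist: 2780 kg/m³ × 9.81 m/s² × 6310 m = 1.721×10^8 Pa = 1.721 kbar
dunite: 3260 kg/m³ × 9.81 m/s² × 28200 m = 9.019×10^8 Pa = 9.019 kbar
Total = 1.721 + 9.019 = 10.739 kbar

10.7 kbar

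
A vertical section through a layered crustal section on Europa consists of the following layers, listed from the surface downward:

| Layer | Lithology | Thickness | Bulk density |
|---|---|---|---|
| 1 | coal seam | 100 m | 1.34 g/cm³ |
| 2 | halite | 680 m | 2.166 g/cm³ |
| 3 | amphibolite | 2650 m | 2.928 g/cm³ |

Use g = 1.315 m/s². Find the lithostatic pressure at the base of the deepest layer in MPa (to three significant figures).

coal seam: 1340 kg/m³ × 1.315 m/s² × 100 m = 1.762×10^5 Pa = 0.1762 MPa
halite: 2166 kg/m³ × 1.315 m/s² × 680 m = 1.937×10^6 Pa = 1.937 MPa
amphibolite: 2928 kg/m³ × 1.315 m/s² × 2650 m = 1.020×10^7 Pa = 10.20 MPa
Total = 0.1762 + 1.937 + 10.20 = 12.316 MPa

12.3 MPa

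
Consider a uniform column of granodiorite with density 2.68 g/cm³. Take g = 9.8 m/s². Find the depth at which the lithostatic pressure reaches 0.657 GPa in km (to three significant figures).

h = P/(ρg) = 0.657 GPa / (2680 kg/m³ × 9.8 m/s²) = 6.570×10^8 Pa / 26264 Pa/m = 25015 m
= 25.015 km

25.0 km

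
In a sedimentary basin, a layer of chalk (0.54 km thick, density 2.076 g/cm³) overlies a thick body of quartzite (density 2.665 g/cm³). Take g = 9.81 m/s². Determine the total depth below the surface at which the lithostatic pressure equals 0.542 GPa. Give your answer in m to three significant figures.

Pressure at base of upper layers: 2076×9.81×540 = 1.100×10^7 Pa = 0.01100 GPa
Remaining pressure to be supplied by quartzite: 5.420×10^8 − 1.100×10^7 = 5.310×10^8 Pa
Additional depth in quartzite = 5.310×10^8 Pa / (2665 kg/m³ × 9.81 m/s²) = 20311 m
Total depth = 540 m + 20311 m = 20851 m

20900 m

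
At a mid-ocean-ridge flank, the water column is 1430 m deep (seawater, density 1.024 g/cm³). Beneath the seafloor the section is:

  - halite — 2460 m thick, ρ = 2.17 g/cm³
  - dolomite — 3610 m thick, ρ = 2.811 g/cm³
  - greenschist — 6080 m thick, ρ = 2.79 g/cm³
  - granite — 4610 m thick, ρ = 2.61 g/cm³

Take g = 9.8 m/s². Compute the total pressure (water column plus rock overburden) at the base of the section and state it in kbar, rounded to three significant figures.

seawater: 1024 kg/m³ × 9.8 m/s² × 1430 m = 1.435×10^7 Pa = 0.1435 kbar
halite: 2170 kg/m³ × 9.8 m/s² × 2460 m = 5.231×10^7 Pa = 0.5231 kbar
dolomite: 2811 kg/m³ × 9.8 m/s² × 3610 m = 9.945×10^7 Pa = 0.9945 kbar
greenschist: 2790 kg/m³ × 9.8 m/s² × 6080 m = 1.662×10^8 Pa = 1.662 kbar
granite: 2610 kg/m³ × 9.8 m/s² × 4610 m = 1.179×10^8 Pa = 1.179 kbar
Total = 0.1435 + 0.5231 + 0.9945 + 1.662 + 1.179 = 4.5027 kbar

4.50 kbar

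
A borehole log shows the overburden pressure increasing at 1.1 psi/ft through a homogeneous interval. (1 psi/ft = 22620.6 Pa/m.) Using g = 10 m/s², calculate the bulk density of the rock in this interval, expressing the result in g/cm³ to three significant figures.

2.49 g/cm³

ρ = (dP/dz)/g = 1.1 psi/ft / 10 m/s² = 24883 Pa/m / 10 m/s² = 2488.3 kg/m³
= 2.488 g/cm³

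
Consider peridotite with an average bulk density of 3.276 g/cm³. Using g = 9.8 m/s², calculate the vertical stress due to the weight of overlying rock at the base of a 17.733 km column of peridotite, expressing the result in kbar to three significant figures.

peridotite: 3276 kg/m³ × 9.8 m/s² × 17733 m = 5.693×10^8 Pa = 5.693 kbar

5.69 kbar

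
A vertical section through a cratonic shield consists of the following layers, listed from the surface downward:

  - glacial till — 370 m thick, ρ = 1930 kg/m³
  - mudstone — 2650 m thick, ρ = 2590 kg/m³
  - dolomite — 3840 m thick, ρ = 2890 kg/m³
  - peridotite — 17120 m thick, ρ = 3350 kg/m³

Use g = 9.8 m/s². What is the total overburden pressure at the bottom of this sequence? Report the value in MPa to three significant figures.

745 MPa

glacial till: 1930 kg/m³ × 9.8 m/s² × 370 m = 6.998×10^6 Pa = 6.998 MPa
mudstone: 2590 kg/m³ × 9.8 m/s² × 2650 m = 6.726×10^7 Pa = 67.26 MPa
dolomite: 2890 kg/m³ × 9.8 m/s² × 3840 m = 1.088×10^8 Pa = 108.8 MPa
peridotite: 3350 kg/m³ × 9.8 m/s² × 17120 m = 5.620×10^8 Pa = 562.0 MPa
Total = 6.998 + 67.26 + 108.8 + 562.0 = 745.07 MPa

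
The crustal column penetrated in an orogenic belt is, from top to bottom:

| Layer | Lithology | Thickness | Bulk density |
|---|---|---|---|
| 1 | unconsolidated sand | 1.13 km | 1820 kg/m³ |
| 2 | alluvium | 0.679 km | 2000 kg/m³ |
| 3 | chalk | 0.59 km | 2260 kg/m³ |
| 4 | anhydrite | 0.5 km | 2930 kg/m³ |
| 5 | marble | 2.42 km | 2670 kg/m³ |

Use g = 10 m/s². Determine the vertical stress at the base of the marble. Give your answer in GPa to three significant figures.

0.127 GPa

unconsolidated sand: 1820 kg/m³ × 10 m/s² × 1130 m = 2.057×10^7 Pa = 0.02057 GPa
alluvium: 2000 kg/m³ × 10 m/s² × 679 m = 1.358×10^7 Pa = 0.01358 GPa
chalk: 2260 kg/m³ × 10 m/s² × 590 m = 1.333×10^7 Pa = 0.01333 GPa
anhydrite: 2930 kg/m³ × 10 m/s² × 500 m = 1.465×10^7 Pa = 0.01465 GPa
marble: 2670 kg/m³ × 10 m/s² × 2420 m = 6.461×10^7 Pa = 0.06461 GPa
Total = 0.02057 + 0.01358 + 0.01333 + 0.01465 + 0.06461 = 0.12674 GPa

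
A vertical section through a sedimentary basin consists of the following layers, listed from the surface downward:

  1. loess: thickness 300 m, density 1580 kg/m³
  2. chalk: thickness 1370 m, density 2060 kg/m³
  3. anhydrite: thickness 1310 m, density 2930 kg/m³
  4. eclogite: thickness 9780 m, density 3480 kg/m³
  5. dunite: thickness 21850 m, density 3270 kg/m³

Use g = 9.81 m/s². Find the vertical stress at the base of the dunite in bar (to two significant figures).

11000 bar

loess: 1580 kg/m³ × 9.81 m/s² × 300 m = 4.650×10^6 Pa = 46.50 bar
chalk: 2060 kg/m³ × 9.81 m/s² × 1370 m = 2.769×10^7 Pa = 276.9 bar
anhydrite: 2930 kg/m³ × 9.81 m/s² × 1310 m = 3.765×10^7 Pa = 376.5 bar
eclogite: 3480 kg/m³ × 9.81 m/s² × 9780 m = 3.339×10^8 Pa = 3339 bar
dunite: 3270 kg/m³ × 9.81 m/s² × 21850 m = 7.009×10^8 Pa = 7009 bar
Total = 46.50 + 276.9 + 376.5 + 3339 + 7009 = 11048 bar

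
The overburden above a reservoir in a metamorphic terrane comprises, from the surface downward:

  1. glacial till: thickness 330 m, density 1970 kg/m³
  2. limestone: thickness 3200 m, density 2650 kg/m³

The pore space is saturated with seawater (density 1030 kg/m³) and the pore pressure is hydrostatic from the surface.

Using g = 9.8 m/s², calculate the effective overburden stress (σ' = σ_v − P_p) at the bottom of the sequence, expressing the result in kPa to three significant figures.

Overburden (lithostatic) stress σ_v:
glacial till: 1970 kg/m³ × 9.8 m/s² × 330 m = 6.371×10^6 Pa = 6.371 MPa
limestone: 2650 kg/m³ × 9.8 m/s² × 3200 m = 8.310×10^7 Pa = 83.10 MPa
Total = 6.371 + 83.10 = 89.475 MPa
Pore pressure P_p = 1030 kg/m³ × 9.8 m/s² × 3530 m = 3.563×10^7 Pa = 35.63 MPa
Effective stress σ' = σ_v − P_p = 89.47 − 35.63 = 53.843 MPa = 53843 kPa

53800 kPa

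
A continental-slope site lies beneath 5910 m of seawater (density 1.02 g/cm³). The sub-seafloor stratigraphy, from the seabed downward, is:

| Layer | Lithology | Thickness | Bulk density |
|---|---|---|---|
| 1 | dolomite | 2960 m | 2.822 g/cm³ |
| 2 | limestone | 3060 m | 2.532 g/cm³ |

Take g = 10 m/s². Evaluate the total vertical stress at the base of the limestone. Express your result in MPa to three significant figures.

221 MPa

seawater: 1020 kg/m³ × 10 m/s² × 5910 m = 6.028×10^7 Pa = 60.28 MPa
dolomite: 2822 kg/m³ × 10 m/s² × 2960 m = 8.353×10^7 Pa = 83.53 MPa
limestone: 2532 kg/m³ × 10 m/s² × 3060 m = 7.748×10^7 Pa = 77.48 MPa
Total = 60.28 + 83.53 + 77.48 = 221.29 MPa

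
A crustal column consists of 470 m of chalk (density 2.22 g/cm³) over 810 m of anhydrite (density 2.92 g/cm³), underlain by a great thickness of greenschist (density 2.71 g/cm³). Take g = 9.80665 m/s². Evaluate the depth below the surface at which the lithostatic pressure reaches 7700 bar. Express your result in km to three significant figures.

Pressure at base of upper layers: 2220×9.80665×470 + 2920×9.80665×810 = 3.343×10^7 Pa = 334.3 bar
Remaining pressure to be supplied by greenschist: 7.700×10^8 − 3.343×10^7 = 7.366×10^8 Pa
Additional depth in greenschist = 7.366×10^8 Pa / (2710 kg/m³ × 9.80665 m/s²) = 27716 m
Total depth = 1280 m + 27716 m = 28996 m
= 28.996 km

29.0 km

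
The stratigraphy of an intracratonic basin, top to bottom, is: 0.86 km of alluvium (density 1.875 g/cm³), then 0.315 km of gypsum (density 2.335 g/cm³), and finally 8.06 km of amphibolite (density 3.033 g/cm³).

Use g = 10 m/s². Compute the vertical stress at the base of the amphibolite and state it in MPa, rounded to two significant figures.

alluvium: 1875 kg/m³ × 10 m/s² × 860 m = 1.613×10^7 Pa = 16.12 MPa
gypsum: 2335 kg/m³ × 10 m/s² × 315 m = 7.355×10^6 Pa = 7.355 MPa
amphibolite: 3033 kg/m³ × 10 m/s² × 8060 m = 2.445×10^8 Pa = 244.5 MPa
Total = 16.12 + 7.355 + 244.5 = 267.94 MPa

270 MPa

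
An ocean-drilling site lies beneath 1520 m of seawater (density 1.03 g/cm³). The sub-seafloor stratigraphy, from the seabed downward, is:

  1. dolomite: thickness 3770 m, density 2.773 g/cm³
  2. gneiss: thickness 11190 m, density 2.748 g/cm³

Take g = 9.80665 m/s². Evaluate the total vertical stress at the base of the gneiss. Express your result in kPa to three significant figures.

seawater: 1030 kg/m³ × 9.80665 m/s² × 1520 m = 1.535×10^7 Pa = 15353 kPa
dolomite: 2773 kg/m³ × 9.80665 m/s² × 3770 m = 1.025×10^8 Pa = 1.025×10^5 kPa
gneiss: 2748 kg/m³ × 9.80665 m/s² × 11190 m = 3.016×10^8 Pa = 3.016×10^5 kPa
Total = 15353 + 1.025×10^5 + 3.016×10^5 = 4.1943×10^5 kPa

419000 kPa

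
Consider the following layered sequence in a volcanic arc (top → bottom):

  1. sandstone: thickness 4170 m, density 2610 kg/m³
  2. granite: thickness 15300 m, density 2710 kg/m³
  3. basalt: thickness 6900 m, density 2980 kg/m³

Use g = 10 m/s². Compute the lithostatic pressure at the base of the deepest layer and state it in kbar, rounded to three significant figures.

7.29 kbar

sandstone: 2610 kg/m³ × 10 m/s² × 4170 m = 1.088×10^8 Pa = 1.088 kbar
granite: 2710 kg/m³ × 10 m/s² × 15300 m = 4.146×10^8 Pa = 4.146 kbar
basalt: 2980 kg/m³ × 10 m/s² × 6900 m = 2.056×10^8 Pa = 2.056 kbar
Total = 1.088 + 4.146 + 2.056 = 7.2909 kbar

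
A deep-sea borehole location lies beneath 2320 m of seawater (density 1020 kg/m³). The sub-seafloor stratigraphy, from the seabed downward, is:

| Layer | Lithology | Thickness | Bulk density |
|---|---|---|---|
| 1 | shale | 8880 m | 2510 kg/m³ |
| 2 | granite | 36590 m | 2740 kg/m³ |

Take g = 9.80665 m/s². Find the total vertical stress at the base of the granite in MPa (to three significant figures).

1220 MPa

seawater: 1020 kg/m³ × 9.80665 m/s² × 2320 m = 2.321×10^7 Pa = 23.21 MPa
shale: 2510 kg/m³ × 9.80665 m/s² × 8880 m = 2.186×10^8 Pa = 218.6 MPa
granite: 2740 kg/m³ × 9.80665 m/s² × 36590 m = 9.832×10^8 Pa = 983.2 MPa
Total = 23.21 + 218.6 + 983.2 = 1225.0 MPa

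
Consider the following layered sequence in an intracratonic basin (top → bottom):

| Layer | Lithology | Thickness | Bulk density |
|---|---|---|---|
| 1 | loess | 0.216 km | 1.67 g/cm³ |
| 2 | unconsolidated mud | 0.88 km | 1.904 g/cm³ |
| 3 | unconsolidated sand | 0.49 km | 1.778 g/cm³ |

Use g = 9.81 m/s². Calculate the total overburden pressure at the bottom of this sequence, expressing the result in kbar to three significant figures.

loess: 1670 kg/m³ × 9.81 m/s² × 216 m = 3.539×10^6 Pa = 0.03539 kbar
unconsolidated mud: 1904 kg/m³ × 9.81 m/s² × 880 m = 1.644×10^7 Pa = 0.1644 kbar
unconsolidated sand: 1778 kg/m³ × 9.81 m/s² × 490 m = 8.547×10^6 Pa = 0.08547 kbar
Total = 0.03539 + 0.1644 + 0.08547 = 0.28522 kbar

0.285 kbar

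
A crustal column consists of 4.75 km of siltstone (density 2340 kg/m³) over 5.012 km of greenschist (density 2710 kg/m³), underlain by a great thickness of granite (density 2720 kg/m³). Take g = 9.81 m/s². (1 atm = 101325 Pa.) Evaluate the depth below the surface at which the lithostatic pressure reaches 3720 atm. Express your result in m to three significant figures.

14800 m

Pressure at base of upper layers: 2340×9.81×4750 + 2710×9.81×5012 = 2.423×10^8 Pa = 2391 atm
Remaining pressure to be supplied by granite: 3.769×10^8 − 2.423×10^8 = 1.346×10^8 Pa
Additional depth in granite = 1.346×10^8 Pa / (2720 kg/m³ × 9.81 m/s²) = 5046.1 m
Total depth = 9762 m + 5046.1 m = 14808 m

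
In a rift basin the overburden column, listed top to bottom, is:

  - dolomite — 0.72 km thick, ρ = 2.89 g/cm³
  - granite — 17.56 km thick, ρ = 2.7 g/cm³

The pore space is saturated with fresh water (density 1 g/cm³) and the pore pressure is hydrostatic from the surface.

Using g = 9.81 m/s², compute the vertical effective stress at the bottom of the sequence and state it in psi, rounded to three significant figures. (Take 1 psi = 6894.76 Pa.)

Overburden (lithostatic) stress σ_v:
dolomite: 2890 kg/m³ × 9.81 m/s² × 720 m = 2.041×10^7 Pa = 20.41 MPa
granite: 2700 kg/m³ × 9.81 m/s² × 17560 m = 4.651×10^8 Pa = 465.1 MPa
Total = 20.41 + 465.1 = 485.52 MPa
Pore pressure P_p = 1000 kg/m³ × 9.81 m/s² × 18280 m = 1.793×10^8 Pa = 179.3 MPa
Effective stress σ' = σ_v − P_p = 485.5 − 179.3 = 306.20 MPa = 44410 psi

44400 psi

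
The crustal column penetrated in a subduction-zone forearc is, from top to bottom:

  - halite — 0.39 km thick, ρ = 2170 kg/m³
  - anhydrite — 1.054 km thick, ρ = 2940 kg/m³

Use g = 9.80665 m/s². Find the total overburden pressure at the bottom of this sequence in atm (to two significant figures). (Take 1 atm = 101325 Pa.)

halite: 2170 kg/m³ × 9.80665 m/s² × 390 m = 8.299×10^6 Pa = 81.91 atm
anhydrite: 2940 kg/m³ × 9.80665 m/s² × 1054 m = 3.039×10^7 Pa = 299.9 atm
Total = 81.91 + 299.9 = 381.82 atm

380 atm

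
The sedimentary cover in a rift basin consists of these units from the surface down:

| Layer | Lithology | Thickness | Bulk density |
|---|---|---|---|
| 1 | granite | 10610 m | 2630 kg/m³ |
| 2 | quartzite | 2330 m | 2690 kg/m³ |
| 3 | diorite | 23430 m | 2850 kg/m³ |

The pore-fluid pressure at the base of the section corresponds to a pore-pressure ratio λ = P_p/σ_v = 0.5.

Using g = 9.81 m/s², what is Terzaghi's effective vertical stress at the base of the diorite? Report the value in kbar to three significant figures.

4.95 kbar

Overburden (lithostatic) stress σ_v:
granite: 2630 kg/m³ × 9.81 m/s² × 10610 m = 2.737×10^8 Pa = 273.7 MPa
quartzite: 2690 kg/m³ × 9.81 m/s² × 2330 m = 6.149×10^7 Pa = 61.49 MPa
diorite: 2850 kg/m³ × 9.81 m/s² × 23430 m = 6.551×10^8 Pa = 655.1 MPa
Total = 273.7 + 61.49 + 655.1 = 990.29 MPa
Pore pressure P_p = λ·σ_v = 0.5 × 990.3 MPa = 495.1 MPa
Effective stress σ' = σ_v − P_p = 990.3 − 495.1 = 495.15 MPa = 4.9515 kbar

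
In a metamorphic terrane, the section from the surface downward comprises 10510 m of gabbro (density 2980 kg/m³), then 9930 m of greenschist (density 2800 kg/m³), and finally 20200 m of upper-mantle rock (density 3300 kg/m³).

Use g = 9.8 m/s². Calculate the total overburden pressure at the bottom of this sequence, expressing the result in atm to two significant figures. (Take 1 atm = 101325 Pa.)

gabbro: 2980 kg/m³ × 9.8 m/s² × 10510 m = 3.069×10^8 Pa = 3029 atm
greenschist: 2800 kg/m³ × 9.8 m/s² × 9930 m = 2.725×10^8 Pa = 2689 atm
upper-mantle rock: 3300 kg/m³ × 9.8 m/s² × 20200 m = 6.533×10^8 Pa = 6447 atm
Total = 3029 + 2689 + 6447 = 12166 atm

12000 atm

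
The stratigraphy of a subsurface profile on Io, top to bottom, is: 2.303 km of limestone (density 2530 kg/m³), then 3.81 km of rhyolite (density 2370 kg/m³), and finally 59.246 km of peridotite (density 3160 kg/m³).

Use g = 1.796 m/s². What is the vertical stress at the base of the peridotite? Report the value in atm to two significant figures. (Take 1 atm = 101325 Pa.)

3600 atm

limestone: 2530 kg/m³ × 1.796 m/s² × 2303 m = 1.046×10^7 Pa = 103.3 atm
rhyolite: 2370 kg/m³ × 1.796 m/s² × 3810 m = 1.622×10^7 Pa = 160.1 atm
peridotite: 3160 kg/m³ × 1.796 m/s² × 59246 m = 3.362×10^8 Pa = 3318 atm
Total = 103.3 + 160.1 + 3318 = 3581.8 atm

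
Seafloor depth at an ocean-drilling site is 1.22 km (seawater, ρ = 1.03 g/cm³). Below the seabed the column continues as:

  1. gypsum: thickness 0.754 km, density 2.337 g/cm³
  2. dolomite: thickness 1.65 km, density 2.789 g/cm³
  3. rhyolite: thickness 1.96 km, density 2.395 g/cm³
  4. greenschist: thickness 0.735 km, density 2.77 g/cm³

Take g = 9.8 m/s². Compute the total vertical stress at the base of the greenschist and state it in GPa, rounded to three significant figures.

0.141 GPa

seawater: 1030 kg/m³ × 9.8 m/s² × 1220 m = 1.231×10^7 Pa = 0.01231 GPa
gypsum: 2337 kg/m³ × 9.8 m/s² × 754 m = 1.727×10^7 Pa = 0.01727 GPa
dolomite: 2789 kg/m³ × 9.8 m/s² × 1650 m = 4.510×10^7 Pa = 0.04510 GPa
rhyolite: 2395 kg/m³ × 9.8 m/s² × 1960 m = 4.600×10^7 Pa = 0.04600 GPa
greenschist: 2770 kg/m³ × 9.8 m/s² × 735 m = 1.995×10^7 Pa = 0.01995 GPa
Total = 0.01231 + 0.01727 + 0.04510 + 0.04600 + 0.01995 = 0.14064 GPa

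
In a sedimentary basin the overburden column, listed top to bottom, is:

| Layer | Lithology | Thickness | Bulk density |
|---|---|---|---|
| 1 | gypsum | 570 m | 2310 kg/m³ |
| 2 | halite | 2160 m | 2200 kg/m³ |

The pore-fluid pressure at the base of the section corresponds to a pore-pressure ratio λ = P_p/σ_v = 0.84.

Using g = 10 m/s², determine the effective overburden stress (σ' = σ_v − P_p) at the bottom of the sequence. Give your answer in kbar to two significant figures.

0.097 kbar

Overburden (lithostatic) stress σ_v:
gypsum: 2310 kg/m³ × 10 m/s² × 570 m = 1.317×10^7 Pa = 13.17 MPa
halite: 2200 kg/m³ × 10 m/s² × 2160 m = 4.752×10^7 Pa = 47.52 MPa
Total = 13.17 + 47.52 = 60.687 MPa
Pore pressure P_p = λ·σ_v = 0.84 × 60.69 MPa = 50.98 MPa
Effective stress σ' = σ_v − P_p = 60.69 − 50.98 = 9.7099 MPa = 0.097099 kbar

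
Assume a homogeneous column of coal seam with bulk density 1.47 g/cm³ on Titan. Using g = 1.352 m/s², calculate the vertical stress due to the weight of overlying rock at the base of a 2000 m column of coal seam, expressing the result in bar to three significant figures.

coal seam: 1470 kg/m³ × 1.352 m/s² × 2000 m = 3.975×10^6 Pa = 39.75 bar

39.7 bar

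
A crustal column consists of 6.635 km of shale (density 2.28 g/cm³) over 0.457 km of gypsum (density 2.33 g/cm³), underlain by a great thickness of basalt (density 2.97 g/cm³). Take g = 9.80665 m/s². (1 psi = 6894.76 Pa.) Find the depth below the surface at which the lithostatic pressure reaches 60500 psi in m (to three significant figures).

Pressure at base of upper layers: 2280×9.80665×6635 + 2330×9.80665×457 = 1.588×10^8 Pa = 23031 psi
Remaining pressure to be supplied by basalt: 4.171×10^8 − 1.588×10^8 = 2.583×10^8 Pa
Additional depth in basalt = 2.583×10^8 Pa / (2970 kg/m³ × 9.80665 m/s²) = 8869.7 m
Total depth = 7092 m + 8869.7 m = 15962 m

16000 m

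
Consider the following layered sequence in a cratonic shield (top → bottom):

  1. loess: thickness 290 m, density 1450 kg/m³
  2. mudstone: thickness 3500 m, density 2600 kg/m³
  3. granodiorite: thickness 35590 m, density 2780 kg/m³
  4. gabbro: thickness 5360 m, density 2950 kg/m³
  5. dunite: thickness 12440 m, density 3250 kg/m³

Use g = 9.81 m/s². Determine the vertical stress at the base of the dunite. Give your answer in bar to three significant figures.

16200 bar

loess: 1450 kg/m³ × 9.81 m/s² × 290 m = 4.125×10^6 Pa = 41.25 bar
mudstone: 2600 kg/m³ × 9.81 m/s² × 3500 m = 8.927×10^7 Pa = 892.7 bar
granodiorite: 2780 kg/m³ × 9.81 m/s² × 35590 m = 9.706×10^8 Pa = 9706 bar
gabbro: 2950 kg/m³ × 9.81 m/s² × 5360 m = 1.551×10^8 Pa = 1551 bar
dunite: 3250 kg/m³ × 9.81 m/s² × 12440 m = 3.966×10^8 Pa = 3966 bar
Total = 41.25 + 892.7 + 9706 + 1551 + 3966 = 16157 bar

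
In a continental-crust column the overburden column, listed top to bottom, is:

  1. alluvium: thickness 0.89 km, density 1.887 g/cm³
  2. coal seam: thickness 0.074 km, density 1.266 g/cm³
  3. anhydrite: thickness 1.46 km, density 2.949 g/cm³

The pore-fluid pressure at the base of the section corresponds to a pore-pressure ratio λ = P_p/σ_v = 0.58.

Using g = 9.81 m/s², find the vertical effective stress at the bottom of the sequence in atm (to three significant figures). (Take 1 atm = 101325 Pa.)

Overburden (lithostatic) stress σ_v:
alluvium: 1887 kg/m³ × 9.81 m/s² × 890 m = 1.648×10^7 Pa = 16.48 MPa
coal seam: 1266 kg/m³ × 9.81 m/s² × 74 m = 9.190×10^5 Pa = 0.9190 MPa
anhydrite: 2949 kg/m³ × 9.81 m/s² × 1460 m = 4.224×10^7 Pa = 42.24 MPa
Total = 16.48 + 0.9190 + 42.24 = 59.632 MPa
Pore pressure P_p = λ·σ_v = 0.58 × 59.63 MPa = 34.59 MPa
Effective stress σ' = σ_v − P_p = 59.63 − 34.59 = 25.045 MPa = 247.18 atm

247 atm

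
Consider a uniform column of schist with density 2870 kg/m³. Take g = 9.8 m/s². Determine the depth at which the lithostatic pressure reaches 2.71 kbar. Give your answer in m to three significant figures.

h = P/(ρg) = 2.71 kbar / (2870 kg/m³ × 9.8 m/s²) = 2.710×10^8 Pa / 28126 Pa/m = 9635.2 m

9640 m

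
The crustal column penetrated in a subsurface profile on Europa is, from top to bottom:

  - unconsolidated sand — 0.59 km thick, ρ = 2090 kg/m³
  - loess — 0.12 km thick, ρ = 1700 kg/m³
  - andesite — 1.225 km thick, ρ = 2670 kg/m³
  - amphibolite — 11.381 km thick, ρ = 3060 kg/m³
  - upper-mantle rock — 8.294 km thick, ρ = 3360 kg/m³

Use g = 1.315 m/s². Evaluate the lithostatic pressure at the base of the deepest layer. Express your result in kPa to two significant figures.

89000 kPa

unconsolidated sand: 2090 kg/m³ × 1.315 m/s² × 590 m = 1.622×10^6 Pa = 1622 kPa
loess: 1700 kg/m³ × 1.315 m/s² × 120 m = 2.683×10^5 Pa = 268.3 kPa
andesite: 2670 kg/m³ × 1.315 m/s² × 1225 m = 4.301×10^6 Pa = 4301 kPa
amphibolite: 3060 kg/m³ × 1.315 m/s² × 11381 m = 4.580×10^7 Pa = 45796 kPa
upper-mantle rock: 3360 kg/m³ × 1.315 m/s² × 8294 m = 3.665×10^7 Pa = 36646 kPa
Total = 1622 + 268.3 + 4301 + 45796 + 36646 = 88633 kPa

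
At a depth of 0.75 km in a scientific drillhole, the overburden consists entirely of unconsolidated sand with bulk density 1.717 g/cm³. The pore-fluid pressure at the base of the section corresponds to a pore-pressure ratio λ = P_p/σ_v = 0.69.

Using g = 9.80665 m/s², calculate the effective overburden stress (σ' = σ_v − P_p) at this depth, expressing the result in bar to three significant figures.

39.1 bar

Overburden (lithostatic) stress σ_v:
unconsolidated sand: 1717 kg/m³ × 9.80665 m/s² × 750 m = 1.263×10^7 Pa = 12.63 MPa
Pore pressure P_p = λ·σ_v = 0.69 × 12.63 MPa = 8.714 MPa
Effective stress σ' = σ_v − P_p = 12.63 − 8.714 = 3.9148 MPa = 39.148 bar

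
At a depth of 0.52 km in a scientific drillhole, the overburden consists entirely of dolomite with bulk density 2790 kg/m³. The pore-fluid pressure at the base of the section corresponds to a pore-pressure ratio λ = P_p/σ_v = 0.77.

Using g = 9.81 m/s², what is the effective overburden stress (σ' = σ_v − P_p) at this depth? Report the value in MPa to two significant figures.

3.3 MPa

Overburden (lithostatic) stress σ_v:
dolomite: 2790 kg/m³ × 9.81 m/s² × 520 m = 1.423×10^7 Pa = 14.23 MPa
Pore pressure P_p = λ·σ_v = 0.77 × 14.23 MPa = 10.96 MPa
Effective stress σ' = σ_v − P_p = 14.23 − 10.96 = 3.2734 MPa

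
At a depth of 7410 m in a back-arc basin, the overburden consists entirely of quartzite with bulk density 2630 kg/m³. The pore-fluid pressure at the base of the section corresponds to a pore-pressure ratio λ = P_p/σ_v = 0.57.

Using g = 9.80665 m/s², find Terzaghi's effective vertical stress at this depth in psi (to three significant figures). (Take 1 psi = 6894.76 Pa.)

Overburden (lithostatic) stress σ_v:
quartzite: 2630 kg/m³ × 9.80665 m/s² × 7410 m = 1.911×10^8 Pa = 191.1 MPa
Pore pressure P_p = λ·σ_v = 0.57 × 191.1 MPa = 108.9 MPa
Effective stress σ' = σ_v − P_p = 191.1 − 108.9 = 82.179 MPa = 11919 psi

11900 psi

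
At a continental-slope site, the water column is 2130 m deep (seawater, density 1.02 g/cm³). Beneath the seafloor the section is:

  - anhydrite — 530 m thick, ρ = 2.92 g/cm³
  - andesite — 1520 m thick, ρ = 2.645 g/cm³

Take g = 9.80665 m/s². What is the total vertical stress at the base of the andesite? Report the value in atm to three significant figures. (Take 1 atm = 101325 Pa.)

seawater: 1020 kg/m³ × 9.80665 m/s² × 2130 m = 2.131×10^7 Pa = 210.3 atm
anhydrite: 2920 kg/m³ × 9.80665 m/s² × 530 m = 1.518×10^7 Pa = 149.8 atm
andesite: 2645 kg/m³ × 9.80665 m/s² × 1520 m = 3.943×10^7 Pa = 389.1 atm
Total = 210.3 + 149.8 + 389.1 = 749.17 atm

749 atm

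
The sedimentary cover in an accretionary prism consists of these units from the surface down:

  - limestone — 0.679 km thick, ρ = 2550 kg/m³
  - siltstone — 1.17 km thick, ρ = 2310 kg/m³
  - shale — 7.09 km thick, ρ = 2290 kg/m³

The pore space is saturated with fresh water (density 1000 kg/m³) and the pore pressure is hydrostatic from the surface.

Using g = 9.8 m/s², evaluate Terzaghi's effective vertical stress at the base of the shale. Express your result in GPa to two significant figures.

Overburden (lithostatic) stress σ_v:
limestone: 2550 kg/m³ × 9.8 m/s² × 679 m = 1.697×10^7 Pa = 16.97 MPa
siltstone: 2310 kg/m³ × 9.8 m/s² × 1170 m = 2.649×10^7 Pa = 26.49 MPa
shale: 2290 kg/m³ × 9.8 m/s² × 7090 m = 1.591×10^8 Pa = 159.1 MPa
Total = 16.97 + 26.49 + 159.1 = 202.57 MPa
Pore pressure P_p = 1000 kg/m³ × 9.8 m/s² × 8939 m = 8.760×10^7 Pa = 87.60 MPa
Effective stress σ' = σ_v − P_p = 202.6 − 87.60 = 114.97 MPa = 0.11497 GPa

0.11 GPa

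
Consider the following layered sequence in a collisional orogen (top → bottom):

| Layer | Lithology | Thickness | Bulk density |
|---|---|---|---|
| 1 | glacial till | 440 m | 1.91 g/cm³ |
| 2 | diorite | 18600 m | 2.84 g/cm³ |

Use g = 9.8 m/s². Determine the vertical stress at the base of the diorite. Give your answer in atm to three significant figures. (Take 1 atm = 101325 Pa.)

glacial till: 1910 kg/m³ × 9.8 m/s² × 440 m = 8.236×10^6 Pa = 81.28 atm
diorite: 2840 kg/m³ × 9.8 m/s² × 18600 m = 5.177×10^8 Pa = 5109 atm
Total = 81.28 + 5109 = 5190.3 atm

5190 atm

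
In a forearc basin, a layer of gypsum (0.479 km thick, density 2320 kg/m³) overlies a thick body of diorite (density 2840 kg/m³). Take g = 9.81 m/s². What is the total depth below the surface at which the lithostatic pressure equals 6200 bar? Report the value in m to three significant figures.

Pressure at base of upper layers: 2320×9.81×479 = 1.090×10^7 Pa = 109.0 bar
Remaining pressure to be supplied by diorite: 6.200×10^8 − 1.090×10^7 = 6.091×10^8 Pa
Additional depth in diorite = 6.091×10^8 Pa / (2840 kg/m³ × 9.81 m/s²) = 21863 m
Total depth = 479 m + 21863 m = 22342 m

22300 m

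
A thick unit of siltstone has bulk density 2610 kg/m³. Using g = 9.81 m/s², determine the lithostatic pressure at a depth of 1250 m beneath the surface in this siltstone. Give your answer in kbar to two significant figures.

0.32 kbar

siltstone: 2610 kg/m³ × 9.81 m/s² × 1250 m = 3.201×10^7 Pa = 0.3201 kbar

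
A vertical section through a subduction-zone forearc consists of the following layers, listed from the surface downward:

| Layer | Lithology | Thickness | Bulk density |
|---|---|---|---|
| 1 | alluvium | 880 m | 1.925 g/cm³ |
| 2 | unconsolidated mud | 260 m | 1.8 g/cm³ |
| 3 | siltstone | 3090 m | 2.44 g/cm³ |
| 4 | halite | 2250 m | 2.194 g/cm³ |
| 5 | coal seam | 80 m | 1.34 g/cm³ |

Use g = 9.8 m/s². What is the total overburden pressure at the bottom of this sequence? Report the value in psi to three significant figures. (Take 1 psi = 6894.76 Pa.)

21000 psi

alluvium: 1925 kg/m³ × 9.8 m/s² × 880 m = 1.660×10^7 Pa = 2408 psi
unconsolidated mud: 1800 kg/m³ × 9.8 m/s² × 260 m = 4.586×10^6 Pa = 665.2 psi
siltstone: 2440 kg/m³ × 9.8 m/s² × 3090 m = 7.389×10^7 Pa = 10717 psi
halite: 2194 kg/m³ × 9.8 m/s² × 2250 m = 4.838×10^7 Pa = 7017 psi
coal seam: 1340 kg/m³ × 9.8 m/s² × 80 m = 1.051×10^6 Pa = 152.4 psi
Total = 2408 + 665.2 + 10717 + 7017 + 152.4 = 20959 psi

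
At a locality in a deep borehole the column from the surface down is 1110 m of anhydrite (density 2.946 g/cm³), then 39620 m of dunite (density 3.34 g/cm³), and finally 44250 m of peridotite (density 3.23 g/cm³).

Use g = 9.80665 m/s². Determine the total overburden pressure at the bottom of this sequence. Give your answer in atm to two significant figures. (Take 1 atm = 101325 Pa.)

anhydrite: 2946 kg/m³ × 9.80665 m/s² × 1110 m = 3.207×10^7 Pa = 316.5 atm
dunite: 3340 kg/m³ × 9.80665 m/s² × 39620 m = 1.298×10^9 Pa = 12808 atm
peridotite: 3230 kg/m³ × 9.80665 m/s² × 44250 m = 1.402×10^9 Pa = 13833 atm
Total = 316.5 + 12808 + 13833 = 26957 atm

27000 atm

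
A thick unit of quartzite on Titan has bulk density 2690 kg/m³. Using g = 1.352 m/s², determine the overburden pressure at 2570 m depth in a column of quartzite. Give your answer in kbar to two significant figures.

quartzite: 2690 kg/m³ × 1.352 m/s² × 2570 m = 9.347×10^6 Pa = 0.09347 kbar

0.093 kbar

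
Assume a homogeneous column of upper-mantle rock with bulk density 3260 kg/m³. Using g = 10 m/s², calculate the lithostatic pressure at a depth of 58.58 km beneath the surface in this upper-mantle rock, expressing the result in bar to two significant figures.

upper-mantle rock: 3260 kg/m³ × 10 m/s² × 58580 m = 1.910×10^9 Pa = 19097 bar

19000 bar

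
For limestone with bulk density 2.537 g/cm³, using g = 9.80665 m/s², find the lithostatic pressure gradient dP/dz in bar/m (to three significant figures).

0.249 bar/m

dP/dz = ρg = 2537 kg/m³ × 9.80665 m/s² = 24879 Pa/m
= 24879 Pa/m × (1 bar/m / 1.0000×10^5 Pa/m) = 0.24879 bar/m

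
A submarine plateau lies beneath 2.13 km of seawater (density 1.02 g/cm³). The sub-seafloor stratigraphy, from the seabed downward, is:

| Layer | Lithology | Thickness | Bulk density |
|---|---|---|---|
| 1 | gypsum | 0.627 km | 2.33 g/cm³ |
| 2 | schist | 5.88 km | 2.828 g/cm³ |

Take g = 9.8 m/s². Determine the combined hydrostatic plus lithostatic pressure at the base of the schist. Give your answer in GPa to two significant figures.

0.20 GPa

seawater: 1020 kg/m³ × 9.8 m/s² × 2130 m = 2.129×10^7 Pa = 0.02129 GPa
gypsum: 2330 kg/m³ × 9.8 m/s² × 627 m = 1.432×10^7 Pa = 0.01432 GPa
schist: 2828 kg/m³ × 9.8 m/s² × 5880 m = 1.630×10^8 Pa = 0.1630 GPa
Total = 0.02129 + 0.01432 + 0.1630 = 0.19857 GPa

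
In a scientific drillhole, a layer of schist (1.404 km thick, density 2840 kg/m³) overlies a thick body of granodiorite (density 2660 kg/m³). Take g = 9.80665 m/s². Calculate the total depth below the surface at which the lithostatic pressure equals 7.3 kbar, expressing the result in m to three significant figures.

27900 m

Pressure at base of upper layers: 2840×9.80665×1404 = 3.910×10^7 Pa = 0.3910 kbar
Remaining pressure to be supplied by granodiorite: 7.300×10^8 − 3.910×10^7 = 6.909×10^8 Pa
Additional depth in granodiorite = 6.909×10^8 Pa / (2660 kg/m³ × 9.80665 m/s²) = 26486 m
Total depth = 1404 m + 26486 m = 27890 m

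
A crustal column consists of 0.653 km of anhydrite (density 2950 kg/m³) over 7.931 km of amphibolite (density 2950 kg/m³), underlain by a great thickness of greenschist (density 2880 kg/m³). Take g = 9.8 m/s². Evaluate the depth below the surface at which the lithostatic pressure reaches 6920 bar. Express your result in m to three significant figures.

Pressure at base of upper layers: 2950×9.8×653 + 2950×9.8×7931 = 2.482×10^8 Pa = 2482 bar
Remaining pressure to be supplied by greenschist: 6.920×10^8 − 2.482×10^8 = 4.438×10^8 Pa
Additional depth in greenschist = 4.438×10^8 Pa / (2880 kg/m³ × 9.8 m/s²) = 15726 m
Total depth = 8584 m + 15726 m = 24310 m

24300 m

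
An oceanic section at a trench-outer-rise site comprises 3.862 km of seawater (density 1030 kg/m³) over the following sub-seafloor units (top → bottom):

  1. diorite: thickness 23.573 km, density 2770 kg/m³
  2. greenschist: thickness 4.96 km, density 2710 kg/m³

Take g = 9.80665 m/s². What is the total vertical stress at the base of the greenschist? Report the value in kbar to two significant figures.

seawater: 1030 kg/m³ × 9.80665 m/s² × 3862 m = 3.901×10^7 Pa = 0.3901 kbar
diorite: 2770 kg/m³ × 9.80665 m/s² × 23573 m = 6.403×10^8 Pa = 6.403 kbar
greenschist: 2710 kg/m³ × 9.80665 m/s² × 4960 m = 1.318×10^8 Pa = 1.318 kbar
Total = 0.3901 + 6.403 + 1.318 = 8.1117 kbar

8.1 kbar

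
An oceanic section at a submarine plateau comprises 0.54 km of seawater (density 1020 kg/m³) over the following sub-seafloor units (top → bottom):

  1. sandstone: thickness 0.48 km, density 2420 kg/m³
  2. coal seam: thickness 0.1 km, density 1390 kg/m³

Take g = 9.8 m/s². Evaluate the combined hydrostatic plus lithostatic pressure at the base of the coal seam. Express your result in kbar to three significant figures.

seawater: 1020 kg/m³ × 9.8 m/s² × 540 m = 5.398×10^6 Pa = 0.05398 kbar
sandstone: 2420 kg/m³ × 9.8 m/s² × 480 m = 1.138×10^7 Pa = 0.1138 kbar
coal seam: 1390 kg/m³ × 9.8 m/s² × 100 m = 1.362×10^6 Pa = 0.01362 kbar
Total = 0.05398 + 0.1138 + 0.01362 = 0.18144 kbar

0.181 kbar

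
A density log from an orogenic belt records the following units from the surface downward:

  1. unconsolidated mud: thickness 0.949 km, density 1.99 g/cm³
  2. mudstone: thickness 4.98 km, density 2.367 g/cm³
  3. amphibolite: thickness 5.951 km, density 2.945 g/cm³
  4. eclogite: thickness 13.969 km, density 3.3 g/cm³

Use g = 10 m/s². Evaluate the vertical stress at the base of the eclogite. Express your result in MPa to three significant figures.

773 MPa

unconsolidated mud: 1990 kg/m³ × 10 m/s² × 949 m = 1.889×10^7 Pa = 18.89 MPa
mudstone: 2367 kg/m³ × 10 m/s² × 4980 m = 1.179×10^8 Pa = 117.9 MPa
amphibolite: 2945 kg/m³ × 10 m/s² × 5951 m = 1.753×10^8 Pa = 175.3 MPa
eclogite: 3300 kg/m³ × 10 m/s² × 13969 m = 4.610×10^8 Pa = 461.0 MPa
Total = 18.89 + 117.9 + 175.3 + 461.0 = 773.00 MPa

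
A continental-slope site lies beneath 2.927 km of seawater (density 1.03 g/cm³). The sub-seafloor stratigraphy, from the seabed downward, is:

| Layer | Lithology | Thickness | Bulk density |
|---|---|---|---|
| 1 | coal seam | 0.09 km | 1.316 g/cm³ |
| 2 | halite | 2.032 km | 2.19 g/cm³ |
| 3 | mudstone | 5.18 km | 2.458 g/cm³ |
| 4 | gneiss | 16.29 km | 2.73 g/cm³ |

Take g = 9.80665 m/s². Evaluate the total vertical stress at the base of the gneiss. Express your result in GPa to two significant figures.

0.64 GPa

seawater: 1030 kg/m³ × 9.80665 m/s² × 2927 m = 2.957×10^7 Pa = 0.02957 GPa
coal seam: 1316 kg/m³ × 9.80665 m/s² × 90 m = 1.161×10^6 Pa = 1.161×10^-3 GPa
halite: 2190 kg/m³ × 9.80665 m/s² × 2032 m = 4.364×10^7 Pa = 0.04364 GPa
mudstone: 2458 kg/m³ × 9.80665 m/s² × 5180 m = 1.249×10^8 Pa = 0.1249 GPa
gneiss: 2730 kg/m³ × 9.80665 m/s² × 16290 m = 4.361×10^8 Pa = 0.4361 GPa
Total = 0.02957 + 1.161×10^-3 + 0.04364 + 0.1249 + 0.4361 = 0.63535 GPa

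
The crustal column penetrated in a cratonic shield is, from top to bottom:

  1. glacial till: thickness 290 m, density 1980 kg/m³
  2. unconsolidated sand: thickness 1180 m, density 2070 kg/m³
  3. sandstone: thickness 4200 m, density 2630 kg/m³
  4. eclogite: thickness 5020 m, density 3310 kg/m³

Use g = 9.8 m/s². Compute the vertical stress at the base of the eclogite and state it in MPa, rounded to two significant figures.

300 MPa

glacial till: 1980 kg/m³ × 9.8 m/s² × 290 m = 5.627×10^6 Pa = 5.627 MPa
unconsolidated sand: 2070 kg/m³ × 9.8 m/s² × 1180 m = 2.394×10^7 Pa = 23.94 MPa
sandstone: 2630 kg/m³ × 9.8 m/s² × 4200 m = 1.083×10^8 Pa = 108.3 MPa
eclogite: 3310 kg/m³ × 9.8 m/s² × 5020 m = 1.628×10^8 Pa = 162.8 MPa
Total = 5.627 + 23.94 + 108.3 + 162.8 = 300.65 MPa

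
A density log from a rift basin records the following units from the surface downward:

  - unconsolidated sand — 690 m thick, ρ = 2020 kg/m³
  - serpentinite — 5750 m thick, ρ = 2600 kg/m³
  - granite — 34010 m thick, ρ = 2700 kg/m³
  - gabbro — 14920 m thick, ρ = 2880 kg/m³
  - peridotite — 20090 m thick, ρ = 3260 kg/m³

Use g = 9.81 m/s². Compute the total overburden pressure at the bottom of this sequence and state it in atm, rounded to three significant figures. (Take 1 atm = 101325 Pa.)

21000 atm

unconsolidated sand: 2020 kg/m³ × 9.81 m/s² × 690 m = 1.367×10^7 Pa = 134.9 atm
serpentinite: 2600 kg/m³ × 9.81 m/s² × 5750 m = 1.467×10^8 Pa = 1447 atm
granite: 2700 kg/m³ × 9.81 m/s² × 34010 m = 9.008×10^8 Pa = 8890 atm
gabbro: 2880 kg/m³ × 9.81 m/s² × 14920 m = 4.215×10^8 Pa = 4160 atm
peridotite: 3260 kg/m³ × 9.81 m/s² × 20090 m = 6.425×10^8 Pa = 6341 atm
Total = 134.9 + 1447 + 8890 + 4160 + 6341 = 20974 atm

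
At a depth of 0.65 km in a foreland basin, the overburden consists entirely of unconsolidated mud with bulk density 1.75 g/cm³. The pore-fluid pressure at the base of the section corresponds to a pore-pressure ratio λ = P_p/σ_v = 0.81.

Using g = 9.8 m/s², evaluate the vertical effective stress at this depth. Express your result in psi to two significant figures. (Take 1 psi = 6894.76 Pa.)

310 psi

Overburden (lithostatic) stress σ_v:
unconsolidated mud: 1750 kg/m³ × 9.8 m/s² × 650 m = 1.115×10^7 Pa = 11.15 MPa
Pore pressure P_p = λ·σ_v = 0.81 × 11.15 MPa = 9.029 MPa
Effective stress σ' = σ_v − P_p = 11.15 − 9.029 = 2.1180 MPa = 307.19 psi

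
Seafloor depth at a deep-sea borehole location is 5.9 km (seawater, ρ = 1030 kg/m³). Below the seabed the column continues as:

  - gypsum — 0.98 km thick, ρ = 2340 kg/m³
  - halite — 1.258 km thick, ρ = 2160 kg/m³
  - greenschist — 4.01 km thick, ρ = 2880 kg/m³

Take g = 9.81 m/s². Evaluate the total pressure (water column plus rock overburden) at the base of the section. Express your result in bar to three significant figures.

2220 bar

seawater: 1030 kg/m³ × 9.81 m/s² × 5900 m = 5.962×10^7 Pa = 596.2 bar
gypsum: 2340 kg/m³ × 9.81 m/s² × 980 m = 2.250×10^7 Pa = 225.0 bar
halite: 2160 kg/m³ × 9.81 m/s² × 1258 m = 2.666×10^7 Pa = 266.6 bar
greenschist: 2880 kg/m³ × 9.81 m/s² × 4010 m = 1.133×10^8 Pa = 1133 bar
Total = 596.2 + 225.0 + 266.6 + 1133 = 2220.6 bar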